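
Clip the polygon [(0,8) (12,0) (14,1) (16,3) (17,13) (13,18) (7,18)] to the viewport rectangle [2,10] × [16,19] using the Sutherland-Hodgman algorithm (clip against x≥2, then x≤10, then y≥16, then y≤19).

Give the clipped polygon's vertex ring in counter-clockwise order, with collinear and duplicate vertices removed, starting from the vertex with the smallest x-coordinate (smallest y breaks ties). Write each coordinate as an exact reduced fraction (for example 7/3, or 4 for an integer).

Clipped polygon: [(28/5,16) (10,16) (10,18) (7,18)]

1. After x ≥ 2: [(2,76/7) (2,20/3) (12,0) (14,1) (16,3) (17,13) (13,18) (7,18)]
2. After x ≤ 10: [(2,76/7) (2,20/3) (10,4/3) (10,18) (7,18)]
3. After y ≥ 16: [(28/5,16) (10,16) (10,18) (7,18)]
4. After y ≤ 19: [(28/5,16) (10,16) (10,18) (7,18)]
5. Canonical ring: [(28/5,16) (10,16) (10,18) (7,18)]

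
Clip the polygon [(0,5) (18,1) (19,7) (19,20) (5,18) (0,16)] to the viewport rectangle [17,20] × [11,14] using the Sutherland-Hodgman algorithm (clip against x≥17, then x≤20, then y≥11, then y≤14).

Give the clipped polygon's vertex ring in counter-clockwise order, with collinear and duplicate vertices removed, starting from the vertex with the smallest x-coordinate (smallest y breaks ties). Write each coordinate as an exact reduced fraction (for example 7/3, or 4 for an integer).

Clipped polygon: [(17,11) (19,11) (19,14) (17,14)]

1. After x ≥ 17: [(17,11/9) (18,1) (19,7) (19,20) (17,138/7)]
2. After x ≤ 20: [(17,11/9) (18,1) (19,7) (19,20) (17,138/7)]
3. After y ≥ 11: [(17,11) (19,11) (19,20) (17,138/7)]
4. After y ≤ 14: [(17,14) (17,11) (19,11) (19,14)]
5. Canonical ring: [(17,11) (19,11) (19,14) (17,14)]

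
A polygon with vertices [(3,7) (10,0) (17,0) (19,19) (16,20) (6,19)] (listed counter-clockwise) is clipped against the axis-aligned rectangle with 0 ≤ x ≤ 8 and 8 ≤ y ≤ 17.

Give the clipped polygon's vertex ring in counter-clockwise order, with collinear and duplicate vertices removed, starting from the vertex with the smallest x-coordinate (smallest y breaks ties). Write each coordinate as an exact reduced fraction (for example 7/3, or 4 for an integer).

1. After x ≥ 0: [(3,7) (10,0) (17,0) (19,19) (16,20) (6,19)]
2. After x ≤ 8: [(3,7) (8,2) (8,96/5) (6,19)]
3. After y ≥ 8: [(13/4,8) (8,8) (8,96/5) (6,19)]
4. After y ≤ 17: [(11/2,17) (13/4,8) (8,8) (8,17)]
5. Canonical ring: [(13/4,8) (8,8) (8,17) (11/2,17)]

Clipped polygon: [(13/4,8) (8,8) (8,17) (11/2,17)]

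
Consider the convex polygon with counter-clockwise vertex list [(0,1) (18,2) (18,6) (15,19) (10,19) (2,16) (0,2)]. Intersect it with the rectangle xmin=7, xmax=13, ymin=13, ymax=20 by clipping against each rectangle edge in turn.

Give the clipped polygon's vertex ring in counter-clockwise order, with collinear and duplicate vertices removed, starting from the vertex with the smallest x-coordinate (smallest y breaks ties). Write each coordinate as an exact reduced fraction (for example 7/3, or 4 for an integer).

Clipped polygon: [(7,13) (13,13) (13,19) (10,19) (7,143/8)]

1. After x ≥ 7: [(7,25/18) (18,2) (18,6) (15,19) (10,19) (7,143/8)]
2. After x ≤ 13: [(7,25/18) (13,31/18) (13,19) (10,19) (7,143/8)]
3. After y ≥ 13: [(7,13) (13,13) (13,19) (10,19) (7,143/8)]
4. After y ≤ 20: [(7,13) (13,13) (13,19) (10,19) (7,143/8)]
5. Canonical ring: [(7,13) (13,13) (13,19) (10,19) (7,143/8)]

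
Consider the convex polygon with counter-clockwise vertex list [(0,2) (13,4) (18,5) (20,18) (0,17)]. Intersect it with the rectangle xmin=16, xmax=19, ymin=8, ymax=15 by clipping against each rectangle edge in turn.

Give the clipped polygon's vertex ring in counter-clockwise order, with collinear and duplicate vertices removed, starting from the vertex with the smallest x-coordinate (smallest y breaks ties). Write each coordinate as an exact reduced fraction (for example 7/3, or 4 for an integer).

1. After x ≥ 16: [(16,23/5) (18,5) (20,18) (16,89/5)]
2. After x ≤ 19: [(16,23/5) (18,5) (19,23/2) (19,359/20) (16,89/5)]
3. After y ≥ 8: [(16,8) (240/13,8) (19,23/2) (19,359/20) (16,89/5)]
4. After y ≤ 15: [(16,15) (16,8) (240/13,8) (19,23/2) (19,15)]
5. Canonical ring: [(16,8) (240/13,8) (19,23/2) (19,15) (16,15)]

Clipped polygon: [(16,8) (240/13,8) (19,23/2) (19,15) (16,15)]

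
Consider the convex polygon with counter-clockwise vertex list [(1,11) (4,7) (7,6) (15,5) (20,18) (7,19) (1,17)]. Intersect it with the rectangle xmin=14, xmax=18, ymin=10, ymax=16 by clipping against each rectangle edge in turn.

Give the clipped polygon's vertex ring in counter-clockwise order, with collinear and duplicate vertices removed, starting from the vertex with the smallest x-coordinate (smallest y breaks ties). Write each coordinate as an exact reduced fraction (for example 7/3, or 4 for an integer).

Clipped polygon: [(14,10) (220/13,10) (18,64/5) (18,16) (14,16)]

1. After x ≥ 14: [(14,41/8) (15,5) (20,18) (14,240/13)]
2. After x ≤ 18: [(14,41/8) (15,5) (18,64/5) (18,236/13) (14,240/13)]
3. After y ≥ 10: [(14,10) (220/13,10) (18,64/5) (18,236/13) (14,240/13)]
4. After y ≤ 16: [(14,16) (14,10) (220/13,10) (18,64/5) (18,16)]
5. Canonical ring: [(14,10) (220/13,10) (18,64/5) (18,16) (14,16)]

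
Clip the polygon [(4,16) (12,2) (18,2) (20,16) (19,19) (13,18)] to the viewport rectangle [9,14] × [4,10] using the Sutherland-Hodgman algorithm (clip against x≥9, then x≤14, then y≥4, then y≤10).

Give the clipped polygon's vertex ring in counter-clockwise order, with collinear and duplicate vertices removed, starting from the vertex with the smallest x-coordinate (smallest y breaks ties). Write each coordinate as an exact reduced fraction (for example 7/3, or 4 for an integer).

Clipped polygon: [(9,29/4) (76/7,4) (14,4) (14,10) (9,10)]

1. After x ≥ 9: [(9,154/9) (9,29/4) (12,2) (18,2) (20,16) (19,19) (13,18)]
2. After x ≤ 14: [(9,154/9) (9,29/4) (12,2) (14,2) (14,109/6) (13,18)]
3. After y ≥ 4: [(9,154/9) (9,29/4) (76/7,4) (14,4) (14,109/6) (13,18)]
4. After y ≤ 10: [(9,10) (9,29/4) (76/7,4) (14,4) (14,10)]
5. Canonical ring: [(9,29/4) (76/7,4) (14,4) (14,10) (9,10)]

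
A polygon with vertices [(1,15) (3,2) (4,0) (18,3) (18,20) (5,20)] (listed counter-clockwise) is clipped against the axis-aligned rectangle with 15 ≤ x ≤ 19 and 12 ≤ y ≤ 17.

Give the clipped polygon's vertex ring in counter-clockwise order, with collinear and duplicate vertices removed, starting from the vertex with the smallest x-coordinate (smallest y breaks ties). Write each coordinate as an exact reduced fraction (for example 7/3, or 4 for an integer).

Clipped polygon: [(15,12) (18,12) (18,17) (15,17)]

1. After x ≥ 15: [(15,33/14) (18,3) (18,20) (15,20)]
2. After x ≤ 19: [(15,33/14) (18,3) (18,20) (15,20)]
3. After y ≥ 12: [(15,12) (18,12) (18,20) (15,20)]
4. After y ≤ 17: [(15,17) (15,12) (18,12) (18,17)]
5. Canonical ring: [(15,12) (18,12) (18,17) (15,17)]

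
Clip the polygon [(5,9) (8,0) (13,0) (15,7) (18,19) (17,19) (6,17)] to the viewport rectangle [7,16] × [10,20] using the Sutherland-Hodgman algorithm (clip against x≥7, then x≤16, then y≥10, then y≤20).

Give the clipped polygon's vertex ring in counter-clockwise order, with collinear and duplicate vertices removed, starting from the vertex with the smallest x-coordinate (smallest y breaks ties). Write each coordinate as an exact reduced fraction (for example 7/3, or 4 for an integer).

Clipped polygon: [(7,10) (63/4,10) (16,11) (16,207/11) (7,189/11)]

1. After x ≥ 7: [(7,3) (8,0) (13,0) (15,7) (18,19) (17,19) (7,189/11)]
2. After x ≤ 16: [(7,3) (8,0) (13,0) (15,7) (16,11) (16,207/11) (7,189/11)]
3. After y ≥ 10: [(7,10) (63/4,10) (16,11) (16,207/11) (7,189/11)]
4. After y ≤ 20: [(7,10) (63/4,10) (16,11) (16,207/11) (7,189/11)]
5. Canonical ring: [(7,10) (63/4,10) (16,11) (16,207/11) (7,189/11)]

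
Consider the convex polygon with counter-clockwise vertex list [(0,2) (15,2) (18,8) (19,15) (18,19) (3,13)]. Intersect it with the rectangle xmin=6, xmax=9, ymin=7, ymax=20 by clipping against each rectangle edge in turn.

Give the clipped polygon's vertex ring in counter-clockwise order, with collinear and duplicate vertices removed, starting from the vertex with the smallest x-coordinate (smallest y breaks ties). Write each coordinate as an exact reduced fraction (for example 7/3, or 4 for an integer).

Clipped polygon: [(6,7) (9,7) (9,77/5) (6,71/5)]

1. After x ≥ 6: [(6,2) (15,2) (18,8) (19,15) (18,19) (6,71/5)]
2. After x ≤ 9: [(6,2) (9,2) (9,77/5) (6,71/5)]
3. After y ≥ 7: [(6,7) (9,7) (9,77/5) (6,71/5)]
4. After y ≤ 20: [(6,7) (9,7) (9,77/5) (6,71/5)]
5. Canonical ring: [(6,7) (9,7) (9,77/5) (6,71/5)]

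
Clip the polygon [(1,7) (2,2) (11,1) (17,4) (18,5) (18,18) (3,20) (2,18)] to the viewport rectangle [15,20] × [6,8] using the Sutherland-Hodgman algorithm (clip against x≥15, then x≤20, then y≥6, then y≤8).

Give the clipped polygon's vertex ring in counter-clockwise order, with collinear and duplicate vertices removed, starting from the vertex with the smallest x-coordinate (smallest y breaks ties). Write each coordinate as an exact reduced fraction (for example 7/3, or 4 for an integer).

1. After x ≥ 15: [(15,3) (17,4) (18,5) (18,18) (15,92/5)]
2. After x ≤ 20: [(15,3) (17,4) (18,5) (18,18) (15,92/5)]
3. After y ≥ 6: [(15,6) (18,6) (18,18) (15,92/5)]
4. After y ≤ 8: [(15,8) (15,6) (18,6) (18,8)]
5. Canonical ring: [(15,6) (18,6) (18,8) (15,8)]

Clipped polygon: [(15,6) (18,6) (18,8) (15,8)]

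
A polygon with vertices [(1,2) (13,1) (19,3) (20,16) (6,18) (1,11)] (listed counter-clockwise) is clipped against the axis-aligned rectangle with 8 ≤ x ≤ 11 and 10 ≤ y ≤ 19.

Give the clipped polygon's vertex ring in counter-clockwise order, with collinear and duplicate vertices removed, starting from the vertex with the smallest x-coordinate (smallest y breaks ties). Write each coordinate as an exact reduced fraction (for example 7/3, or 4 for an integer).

Clipped polygon: [(8,10) (11,10) (11,121/7) (8,124/7)]

1. After x ≥ 8: [(8,17/12) (13,1) (19,3) (20,16) (8,124/7)]
2. After x ≤ 11: [(8,17/12) (11,7/6) (11,121/7) (8,124/7)]
3. After y ≥ 10: [(8,10) (11,10) (11,121/7) (8,124/7)]
4. After y ≤ 19: [(8,10) (11,10) (11,121/7) (8,124/7)]
5. Canonical ring: [(8,10) (11,10) (11,121/7) (8,124/7)]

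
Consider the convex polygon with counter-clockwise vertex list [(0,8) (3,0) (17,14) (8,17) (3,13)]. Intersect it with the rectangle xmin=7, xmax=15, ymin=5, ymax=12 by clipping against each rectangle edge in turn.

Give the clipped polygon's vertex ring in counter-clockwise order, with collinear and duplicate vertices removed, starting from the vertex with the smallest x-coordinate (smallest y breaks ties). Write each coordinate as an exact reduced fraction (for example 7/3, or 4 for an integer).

1. After x ≥ 7: [(7,4) (17,14) (8,17) (7,81/5)]
2. After x ≤ 15: [(7,4) (15,12) (15,44/3) (8,17) (7,81/5)]
3. After y ≥ 5: [(7,5) (8,5) (15,12) (15,44/3) (8,17) (7,81/5)]
4. After y ≤ 12: [(7,12) (7,5) (8,5) (15,12) (15,12)]
5. Canonical ring: [(7,5) (8,5) (15,12) (7,12)]

Clipped polygon: [(7,5) (8,5) (15,12) (7,12)]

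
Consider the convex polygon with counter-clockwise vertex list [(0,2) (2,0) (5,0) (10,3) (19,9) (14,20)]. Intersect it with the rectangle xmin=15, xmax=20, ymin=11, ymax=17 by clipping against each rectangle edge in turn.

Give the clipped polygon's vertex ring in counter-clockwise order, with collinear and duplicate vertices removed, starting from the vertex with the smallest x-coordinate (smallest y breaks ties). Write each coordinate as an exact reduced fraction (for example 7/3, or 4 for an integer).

1. After x ≥ 15: [(15,19/3) (19,9) (15,89/5)]
2. After x ≤ 20: [(15,19/3) (19,9) (15,89/5)]
3. After y ≥ 11: [(15,11) (199/11,11) (15,89/5)]
4. After y ≤ 17: [(15,17) (15,11) (199/11,11) (169/11,17)]
5. Canonical ring: [(15,11) (199/11,11) (169/11,17) (15,17)]

Clipped polygon: [(15,11) (199/11,11) (169/11,17) (15,17)]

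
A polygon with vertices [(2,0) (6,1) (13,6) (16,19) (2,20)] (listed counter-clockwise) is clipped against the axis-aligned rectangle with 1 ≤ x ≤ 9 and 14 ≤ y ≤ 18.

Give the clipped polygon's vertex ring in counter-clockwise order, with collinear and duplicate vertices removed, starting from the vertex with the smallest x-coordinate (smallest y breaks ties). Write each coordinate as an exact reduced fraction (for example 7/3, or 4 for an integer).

Clipped polygon: [(2,14) (9,14) (9,18) (2,18)]

1. After x ≥ 1: [(2,0) (6,1) (13,6) (16,19) (2,20)]
2. After x ≤ 9: [(2,0) (6,1) (9,22/7) (9,39/2) (2,20)]
3. After y ≥ 14: [(2,14) (9,14) (9,39/2) (2,20)]
4. After y ≤ 18: [(2,18) (2,14) (9,14) (9,18)]
5. Canonical ring: [(2,14) (9,14) (9,18) (2,18)]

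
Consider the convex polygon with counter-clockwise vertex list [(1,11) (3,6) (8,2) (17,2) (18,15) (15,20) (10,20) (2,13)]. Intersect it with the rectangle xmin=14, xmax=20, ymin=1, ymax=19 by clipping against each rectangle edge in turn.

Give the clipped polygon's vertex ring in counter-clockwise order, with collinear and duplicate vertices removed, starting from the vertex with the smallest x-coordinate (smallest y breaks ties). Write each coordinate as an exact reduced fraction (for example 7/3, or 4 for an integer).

1. After x ≥ 14: [(14,2) (17,2) (18,15) (15,20) (14,20)]
2. After x ≤ 20: [(14,2) (17,2) (18,15) (15,20) (14,20)]
3. After y ≥ 1: [(14,2) (17,2) (18,15) (15,20) (14,20)]
4. After y ≤ 19: [(14,19) (14,2) (17,2) (18,15) (78/5,19)]
5. Canonical ring: [(14,2) (17,2) (18,15) (78/5,19) (14,19)]

Clipped polygon: [(14,2) (17,2) (18,15) (78/5,19) (14,19)]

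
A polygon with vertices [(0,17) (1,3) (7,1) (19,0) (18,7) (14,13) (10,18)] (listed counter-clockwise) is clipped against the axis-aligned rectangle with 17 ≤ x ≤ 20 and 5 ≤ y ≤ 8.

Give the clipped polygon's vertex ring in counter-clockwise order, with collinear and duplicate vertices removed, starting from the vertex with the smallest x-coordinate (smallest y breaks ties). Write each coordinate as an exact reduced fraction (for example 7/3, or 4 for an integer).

1. After x ≥ 17: [(17,1/6) (19,0) (18,7) (17,17/2)]
2. After x ≤ 20: [(17,1/6) (19,0) (18,7) (17,17/2)]
3. After y ≥ 5: [(17,5) (128/7,5) (18,7) (17,17/2)]
4. After y ≤ 8: [(17,8) (17,5) (128/7,5) (18,7) (52/3,8)]
5. Canonical ring: [(17,5) (128/7,5) (18,7) (52/3,8) (17,8)]

Clipped polygon: [(17,5) (128/7,5) (18,7) (52/3,8) (17,8)]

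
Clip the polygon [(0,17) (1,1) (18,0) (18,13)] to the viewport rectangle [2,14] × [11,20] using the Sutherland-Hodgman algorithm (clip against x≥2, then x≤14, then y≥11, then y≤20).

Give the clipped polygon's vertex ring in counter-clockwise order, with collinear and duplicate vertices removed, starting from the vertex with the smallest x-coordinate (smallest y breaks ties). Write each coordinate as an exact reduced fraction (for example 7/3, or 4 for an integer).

Clipped polygon: [(2,11) (14,11) (14,125/9) (2,149/9)]

1. After x ≥ 2: [(2,149/9) (2,16/17) (18,0) (18,13)]
2. After x ≤ 14: [(14,125/9) (2,149/9) (2,16/17) (14,4/17)]
3. After y ≥ 11: [(14,11) (14,125/9) (2,149/9) (2,11)]
4. After y ≤ 20: [(14,11) (14,125/9) (2,149/9) (2,11)]
5. Canonical ring: [(2,11) (14,11) (14,125/9) (2,149/9)]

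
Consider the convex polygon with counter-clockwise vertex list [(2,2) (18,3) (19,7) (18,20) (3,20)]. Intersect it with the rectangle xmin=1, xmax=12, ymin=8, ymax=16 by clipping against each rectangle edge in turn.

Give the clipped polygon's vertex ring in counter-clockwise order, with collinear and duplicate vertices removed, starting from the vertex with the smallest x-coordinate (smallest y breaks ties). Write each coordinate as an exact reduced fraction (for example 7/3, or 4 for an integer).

Clipped polygon: [(7/3,8) (12,8) (12,16) (25/9,16)]

1. After x ≥ 1: [(2,2) (18,3) (19,7) (18,20) (3,20)]
2. After x ≤ 12: [(2,2) (12,21/8) (12,20) (3,20)]
3. After y ≥ 8: [(7/3,8) (12,8) (12,20) (3,20)]
4. After y ≤ 16: [(25/9,16) (7/3,8) (12,8) (12,16)]
5. Canonical ring: [(7/3,8) (12,8) (12,16) (25/9,16)]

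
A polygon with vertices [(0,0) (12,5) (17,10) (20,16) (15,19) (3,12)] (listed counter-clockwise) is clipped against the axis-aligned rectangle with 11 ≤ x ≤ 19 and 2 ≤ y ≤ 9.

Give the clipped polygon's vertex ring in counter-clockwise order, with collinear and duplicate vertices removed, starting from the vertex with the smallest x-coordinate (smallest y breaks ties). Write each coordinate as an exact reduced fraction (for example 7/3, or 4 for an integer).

Clipped polygon: [(11,55/12) (12,5) (16,9) (11,9)]

1. After x ≥ 11: [(11,55/12) (12,5) (17,10) (20,16) (15,19) (11,50/3)]
2. After x ≤ 19: [(11,55/12) (12,5) (17,10) (19,14) (19,83/5) (15,19) (11,50/3)]
3. After y ≥ 2: [(11,55/12) (12,5) (17,10) (19,14) (19,83/5) (15,19) (11,50/3)]
4. After y ≤ 9: [(11,9) (11,55/12) (12,5) (16,9)]
5. Canonical ring: [(11,55/12) (12,5) (16,9) (11,9)]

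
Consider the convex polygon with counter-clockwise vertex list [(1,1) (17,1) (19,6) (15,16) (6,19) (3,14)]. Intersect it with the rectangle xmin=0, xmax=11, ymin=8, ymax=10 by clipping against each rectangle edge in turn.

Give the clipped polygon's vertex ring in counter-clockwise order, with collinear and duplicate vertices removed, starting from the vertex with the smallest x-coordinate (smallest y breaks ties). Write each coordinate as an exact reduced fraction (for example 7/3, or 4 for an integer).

1. After x ≥ 0: [(1,1) (17,1) (19,6) (15,16) (6,19) (3,14)]
2. After x ≤ 11: [(1,1) (11,1) (11,52/3) (6,19) (3,14)]
3. After y ≥ 8: [(27/13,8) (11,8) (11,52/3) (6,19) (3,14)]
4. After y ≤ 10: [(31/13,10) (27/13,8) (11,8) (11,10)]
5. Canonical ring: [(27/13,8) (11,8) (11,10) (31/13,10)]

Clipped polygon: [(27/13,8) (11,8) (11,10) (31/13,10)]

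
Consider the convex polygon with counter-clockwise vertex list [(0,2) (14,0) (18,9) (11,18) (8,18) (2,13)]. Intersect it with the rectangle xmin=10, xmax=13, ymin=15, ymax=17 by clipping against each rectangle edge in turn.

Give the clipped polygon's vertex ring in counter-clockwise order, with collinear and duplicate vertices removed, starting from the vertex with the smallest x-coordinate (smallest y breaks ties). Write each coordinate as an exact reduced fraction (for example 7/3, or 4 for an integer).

Clipped polygon: [(10,15) (13,15) (13,108/7) (106/9,17) (10,17)]

1. After x ≥ 10: [(10,4/7) (14,0) (18,9) (11,18) (10,18)]
2. After x ≤ 13: [(10,4/7) (13,1/7) (13,108/7) (11,18) (10,18)]
3. After y ≥ 15: [(10,15) (13,15) (13,108/7) (11,18) (10,18)]
4. After y ≤ 17: [(10,17) (10,15) (13,15) (13,108/7) (106/9,17)]
5. Canonical ring: [(10,15) (13,15) (13,108/7) (106/9,17) (10,17)]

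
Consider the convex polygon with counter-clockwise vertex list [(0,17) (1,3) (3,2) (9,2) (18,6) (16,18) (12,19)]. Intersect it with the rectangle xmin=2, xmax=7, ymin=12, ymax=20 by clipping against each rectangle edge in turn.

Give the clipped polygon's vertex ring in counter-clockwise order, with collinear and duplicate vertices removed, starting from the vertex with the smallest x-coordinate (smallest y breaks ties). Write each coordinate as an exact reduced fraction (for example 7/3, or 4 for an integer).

Clipped polygon: [(2,12) (7,12) (7,109/6) (2,52/3)]

1. After x ≥ 2: [(2,52/3) (2,5/2) (3,2) (9,2) (18,6) (16,18) (12,19)]
2. After x ≤ 7: [(7,109/6) (2,52/3) (2,5/2) (3,2) (7,2)]
3. After y ≥ 12: [(7,12) (7,109/6) (2,52/3) (2,12)]
4. After y ≤ 20: [(7,12) (7,109/6) (2,52/3) (2,12)]
5. Canonical ring: [(2,12) (7,12) (7,109/6) (2,52/3)]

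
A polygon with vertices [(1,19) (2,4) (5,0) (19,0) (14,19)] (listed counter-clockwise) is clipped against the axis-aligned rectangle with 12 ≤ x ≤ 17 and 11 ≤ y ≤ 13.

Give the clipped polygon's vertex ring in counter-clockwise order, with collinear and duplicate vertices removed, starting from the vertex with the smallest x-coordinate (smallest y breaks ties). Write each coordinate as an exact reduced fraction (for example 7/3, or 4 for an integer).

1. After x ≥ 12: [(12,19) (12,0) (19,0) (14,19)]
2. After x ≤ 17: [(12,19) (12,0) (17,0) (17,38/5) (14,19)]
3. After y ≥ 11: [(12,19) (12,11) (306/19,11) (14,19)]
4. After y ≤ 13: [(12,13) (12,11) (306/19,11) (296/19,13)]
5. Canonical ring: [(12,11) (306/19,11) (296/19,13) (12,13)]

Clipped polygon: [(12,11) (306/19,11) (296/19,13) (12,13)]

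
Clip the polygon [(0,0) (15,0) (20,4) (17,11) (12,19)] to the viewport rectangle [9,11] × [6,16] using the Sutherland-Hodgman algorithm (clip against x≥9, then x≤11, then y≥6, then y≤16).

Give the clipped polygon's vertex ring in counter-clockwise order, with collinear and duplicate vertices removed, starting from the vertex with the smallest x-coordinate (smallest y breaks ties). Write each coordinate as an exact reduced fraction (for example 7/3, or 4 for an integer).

Clipped polygon: [(9,6) (11,6) (11,16) (192/19,16) (9,57/4)]

1. After x ≥ 9: [(9,57/4) (9,0) (15,0) (20,4) (17,11) (12,19)]
2. After x ≤ 11: [(11,209/12) (9,57/4) (9,0) (11,0)]
3. After y ≥ 6: [(11,6) (11,209/12) (9,57/4) (9,6)]
4. After y ≤ 16: [(11,6) (11,16) (192/19,16) (9,57/4) (9,6)]
5. Canonical ring: [(9,6) (11,6) (11,16) (192/19,16) (9,57/4)]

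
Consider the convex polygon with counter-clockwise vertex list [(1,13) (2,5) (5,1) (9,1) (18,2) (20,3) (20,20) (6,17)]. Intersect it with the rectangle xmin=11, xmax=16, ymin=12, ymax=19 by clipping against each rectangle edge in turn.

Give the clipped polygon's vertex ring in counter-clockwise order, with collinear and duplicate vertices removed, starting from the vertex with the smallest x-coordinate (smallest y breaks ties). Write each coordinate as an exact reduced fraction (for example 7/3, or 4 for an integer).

1. After x ≥ 11: [(11,11/9) (18,2) (20,3) (20,20) (11,253/14)]
2. After x ≤ 16: [(11,11/9) (16,16/9) (16,134/7) (11,253/14)]
3. After y ≥ 12: [(11,12) (16,12) (16,134/7) (11,253/14)]
4. After y ≤ 19: [(11,12) (16,12) (16,19) (46/3,19) (11,253/14)]
5. Canonical ring: [(11,12) (16,12) (16,19) (46/3,19) (11,253/14)]

Clipped polygon: [(11,12) (16,12) (16,19) (46/3,19) (11,253/14)]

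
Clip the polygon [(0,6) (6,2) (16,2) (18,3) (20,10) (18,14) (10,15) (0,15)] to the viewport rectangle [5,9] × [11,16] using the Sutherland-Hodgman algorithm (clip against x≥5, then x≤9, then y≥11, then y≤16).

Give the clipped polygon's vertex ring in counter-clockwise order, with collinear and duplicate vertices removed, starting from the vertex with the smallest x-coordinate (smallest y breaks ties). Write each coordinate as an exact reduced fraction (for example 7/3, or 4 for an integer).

Clipped polygon: [(5,11) (9,11) (9,15) (5,15)]

1. After x ≥ 5: [(5,8/3) (6,2) (16,2) (18,3) (20,10) (18,14) (10,15) (5,15)]
2. After x ≤ 9: [(5,8/3) (6,2) (9,2) (9,15) (5,15)]
3. After y ≥ 11: [(5,11) (9,11) (9,15) (5,15)]
4. After y ≤ 16: [(5,11) (9,11) (9,15) (5,15)]
5. Canonical ring: [(5,11) (9,11) (9,15) (5,15)]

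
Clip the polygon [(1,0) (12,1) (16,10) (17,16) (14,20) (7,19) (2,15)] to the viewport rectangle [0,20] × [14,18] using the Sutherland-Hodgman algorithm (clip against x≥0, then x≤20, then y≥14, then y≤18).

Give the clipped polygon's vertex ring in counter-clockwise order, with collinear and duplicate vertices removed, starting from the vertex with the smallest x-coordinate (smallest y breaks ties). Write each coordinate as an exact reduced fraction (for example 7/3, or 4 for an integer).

Clipped polygon: [(29/15,14) (50/3,14) (17,16) (31/2,18) (23/4,18) (2,15)]

1. After x ≥ 0: [(1,0) (12,1) (16,10) (17,16) (14,20) (7,19) (2,15)]
2. After x ≤ 20: [(1,0) (12,1) (16,10) (17,16) (14,20) (7,19) (2,15)]
3. After y ≥ 14: [(29/15,14) (50/3,14) (17,16) (14,20) (7,19) (2,15)]
4. After y ≤ 18: [(29/15,14) (50/3,14) (17,16) (31/2,18) (23/4,18) (2,15)]
5. Canonical ring: [(29/15,14) (50/3,14) (17,16) (31/2,18) (23/4,18) (2,15)]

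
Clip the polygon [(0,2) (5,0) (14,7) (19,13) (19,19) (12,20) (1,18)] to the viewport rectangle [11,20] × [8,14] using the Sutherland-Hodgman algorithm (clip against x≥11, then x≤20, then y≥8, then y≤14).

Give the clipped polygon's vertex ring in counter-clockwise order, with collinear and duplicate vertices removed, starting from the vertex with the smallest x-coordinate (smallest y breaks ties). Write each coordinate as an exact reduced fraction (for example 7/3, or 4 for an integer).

1. After x ≥ 11: [(11,14/3) (14,7) (19,13) (19,19) (12,20) (11,218/11)]
2. After x ≤ 20: [(11,14/3) (14,7) (19,13) (19,19) (12,20) (11,218/11)]
3. After y ≥ 8: [(11,8) (89/6,8) (19,13) (19,19) (12,20) (11,218/11)]
4. After y ≤ 14: [(11,14) (11,8) (89/6,8) (19,13) (19,14)]
5. Canonical ring: [(11,8) (89/6,8) (19,13) (19,14) (11,14)]

Clipped polygon: [(11,8) (89/6,8) (19,13) (19,14) (11,14)]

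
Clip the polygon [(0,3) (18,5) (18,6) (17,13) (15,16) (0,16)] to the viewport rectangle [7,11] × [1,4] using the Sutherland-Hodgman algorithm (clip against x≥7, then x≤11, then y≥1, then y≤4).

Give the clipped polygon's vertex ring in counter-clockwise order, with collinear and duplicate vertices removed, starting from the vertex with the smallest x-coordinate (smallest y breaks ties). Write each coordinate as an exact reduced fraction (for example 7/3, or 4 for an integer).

Clipped polygon: [(7,34/9) (9,4) (7,4)]

1. After x ≥ 7: [(7,34/9) (18,5) (18,6) (17,13) (15,16) (7,16)]
2. After x ≤ 11: [(7,34/9) (11,38/9) (11,16) (7,16)]
3. After y ≥ 1: [(7,34/9) (11,38/9) (11,16) (7,16)]
4. After y ≤ 4: [(7,4) (7,34/9) (9,4)]
5. Canonical ring: [(7,34/9) (9,4) (7,4)]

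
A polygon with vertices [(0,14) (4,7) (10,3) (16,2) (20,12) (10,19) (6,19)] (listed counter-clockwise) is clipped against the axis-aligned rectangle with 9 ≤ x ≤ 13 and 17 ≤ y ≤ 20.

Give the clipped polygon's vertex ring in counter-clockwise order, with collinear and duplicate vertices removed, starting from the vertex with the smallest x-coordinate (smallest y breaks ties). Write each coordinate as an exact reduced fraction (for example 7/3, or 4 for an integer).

Clipped polygon: [(9,17) (90/7,17) (10,19) (9,19)]

1. After x ≥ 9: [(9,11/3) (10,3) (16,2) (20,12) (10,19) (9,19)]
2. After x ≤ 13: [(9,11/3) (10,3) (13,5/2) (13,169/10) (10,19) (9,19)]
3. After y ≥ 17: [(9,17) (90/7,17) (10,19) (9,19)]
4. After y ≤ 20: [(9,17) (90/7,17) (10,19) (9,19)]
5. Canonical ring: [(9,17) (90/7,17) (10,19) (9,19)]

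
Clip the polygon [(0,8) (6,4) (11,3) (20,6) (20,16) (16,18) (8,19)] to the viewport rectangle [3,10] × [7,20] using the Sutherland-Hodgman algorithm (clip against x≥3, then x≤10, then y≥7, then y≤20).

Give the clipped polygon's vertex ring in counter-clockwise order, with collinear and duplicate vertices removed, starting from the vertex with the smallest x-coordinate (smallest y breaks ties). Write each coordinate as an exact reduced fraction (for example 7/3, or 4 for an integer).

Clipped polygon: [(3,7) (10,7) (10,75/4) (8,19) (3,97/8)]

1. After x ≥ 3: [(3,97/8) (3,6) (6,4) (11,3) (20,6) (20,16) (16,18) (8,19)]
2. After x ≤ 10: [(3,97/8) (3,6) (6,4) (10,16/5) (10,75/4) (8,19)]
3. After y ≥ 7: [(3,97/8) (3,7) (10,7) (10,75/4) (8,19)]
4. After y ≤ 20: [(3,97/8) (3,7) (10,7) (10,75/4) (8,19)]
5. Canonical ring: [(3,7) (10,7) (10,75/4) (8,19) (3,97/8)]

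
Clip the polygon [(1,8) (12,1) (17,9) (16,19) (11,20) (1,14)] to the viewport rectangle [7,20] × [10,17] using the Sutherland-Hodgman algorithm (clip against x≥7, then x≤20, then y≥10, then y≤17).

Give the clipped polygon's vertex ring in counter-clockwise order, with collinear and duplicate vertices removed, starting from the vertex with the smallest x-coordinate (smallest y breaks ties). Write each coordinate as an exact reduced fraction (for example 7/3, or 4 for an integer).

1. After x ≥ 7: [(7,46/11) (12,1) (17,9) (16,19) (11,20) (7,88/5)]
2. After x ≤ 20: [(7,46/11) (12,1) (17,9) (16,19) (11,20) (7,88/5)]
3. After y ≥ 10: [(7,10) (169/10,10) (16,19) (11,20) (7,88/5)]
4. After y ≤ 17: [(7,17) (7,10) (169/10,10) (81/5,17)]
5. Canonical ring: [(7,10) (169/10,10) (81/5,17) (7,17)]

Clipped polygon: [(7,10) (169/10,10) (81/5,17) (7,17)]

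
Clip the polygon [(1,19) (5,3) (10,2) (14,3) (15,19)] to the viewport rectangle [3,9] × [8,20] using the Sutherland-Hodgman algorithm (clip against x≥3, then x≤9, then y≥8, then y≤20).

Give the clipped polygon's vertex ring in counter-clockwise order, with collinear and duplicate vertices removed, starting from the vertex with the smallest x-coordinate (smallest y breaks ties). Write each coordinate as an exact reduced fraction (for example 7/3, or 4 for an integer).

Clipped polygon: [(3,11) (15/4,8) (9,8) (9,19) (3,19)]

1. After x ≥ 3: [(3,19) (3,11) (5,3) (10,2) (14,3) (15,19)]
2. After x ≤ 9: [(9,19) (3,19) (3,11) (5,3) (9,11/5)]
3. After y ≥ 8: [(9,8) (9,19) (3,19) (3,11) (15/4,8)]
4. After y ≤ 20: [(9,8) (9,19) (3,19) (3,11) (15/4,8)]
5. Canonical ring: [(3,11) (15/4,8) (9,8) (9,19) (3,19)]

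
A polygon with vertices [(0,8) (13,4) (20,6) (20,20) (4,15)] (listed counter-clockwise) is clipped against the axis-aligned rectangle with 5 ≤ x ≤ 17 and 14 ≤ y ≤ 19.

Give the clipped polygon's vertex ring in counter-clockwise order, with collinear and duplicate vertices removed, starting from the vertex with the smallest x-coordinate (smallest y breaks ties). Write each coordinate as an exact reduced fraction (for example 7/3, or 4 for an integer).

1. After x ≥ 5: [(5,84/13) (13,4) (20,6) (20,20) (5,245/16)]
2. After x ≤ 17: [(5,84/13) (13,4) (17,36/7) (17,305/16) (5,245/16)]
3. After y ≥ 14: [(5,14) (17,14) (17,305/16) (5,245/16)]
4. After y ≤ 19: [(5,14) (17,14) (17,19) (84/5,19) (5,245/16)]
5. Canonical ring: [(5,14) (17,14) (17,19) (84/5,19) (5,245/16)]

Clipped polygon: [(5,14) (17,14) (17,19) (84/5,19) (5,245/16)]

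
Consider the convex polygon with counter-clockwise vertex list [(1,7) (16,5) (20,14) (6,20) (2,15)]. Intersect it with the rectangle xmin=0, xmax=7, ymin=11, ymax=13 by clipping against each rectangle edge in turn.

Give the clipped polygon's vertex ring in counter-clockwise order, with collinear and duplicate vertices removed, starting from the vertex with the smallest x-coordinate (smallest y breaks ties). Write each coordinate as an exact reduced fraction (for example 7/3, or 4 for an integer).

1. After x ≥ 0: [(1,7) (16,5) (20,14) (6,20) (2,15)]
2. After x ≤ 7: [(1,7) (7,31/5) (7,137/7) (6,20) (2,15)]
3. After y ≥ 11: [(3/2,11) (7,11) (7,137/7) (6,20) (2,15)]
4. After y ≤ 13: [(7/4,13) (3/2,11) (7,11) (7,13)]
5. Canonical ring: [(3/2,11) (7,11) (7,13) (7/4,13)]

Clipped polygon: [(3/2,11) (7,11) (7,13) (7/4,13)]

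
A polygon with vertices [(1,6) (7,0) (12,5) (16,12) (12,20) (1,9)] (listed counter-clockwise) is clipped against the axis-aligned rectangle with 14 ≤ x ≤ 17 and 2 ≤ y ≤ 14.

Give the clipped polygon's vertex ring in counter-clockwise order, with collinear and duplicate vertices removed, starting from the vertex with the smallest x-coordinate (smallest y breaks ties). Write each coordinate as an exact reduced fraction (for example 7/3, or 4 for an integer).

1. After x ≥ 14: [(14,17/2) (16,12) (14,16)]
2. After x ≤ 17: [(14,17/2) (16,12) (14,16)]
3. After y ≥ 2: [(14,17/2) (16,12) (14,16)]
4. After y ≤ 14: [(14,14) (14,17/2) (16,12) (15,14)]
5. Canonical ring: [(14,17/2) (16,12) (15,14) (14,14)]

Clipped polygon: [(14,17/2) (16,12) (15,14) (14,14)]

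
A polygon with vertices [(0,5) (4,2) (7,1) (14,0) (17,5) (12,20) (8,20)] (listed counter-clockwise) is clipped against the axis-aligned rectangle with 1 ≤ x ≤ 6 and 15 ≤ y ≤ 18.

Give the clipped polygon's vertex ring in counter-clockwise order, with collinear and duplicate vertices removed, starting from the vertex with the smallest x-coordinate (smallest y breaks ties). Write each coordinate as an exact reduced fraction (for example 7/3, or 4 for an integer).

Clipped polygon: [(16/3,15) (6,15) (6,65/4)]

1. After x ≥ 1: [(1,55/8) (1,17/4) (4,2) (7,1) (14,0) (17,5) (12,20) (8,20)]
2. After x ≤ 6: [(6,65/4) (1,55/8) (1,17/4) (4,2) (6,4/3)]
3. After y ≥ 15: [(6,15) (6,65/4) (16/3,15)]
4. After y ≤ 18: [(6,15) (6,65/4) (16/3,15)]
5. Canonical ring: [(16/3,15) (6,15) (6,65/4)]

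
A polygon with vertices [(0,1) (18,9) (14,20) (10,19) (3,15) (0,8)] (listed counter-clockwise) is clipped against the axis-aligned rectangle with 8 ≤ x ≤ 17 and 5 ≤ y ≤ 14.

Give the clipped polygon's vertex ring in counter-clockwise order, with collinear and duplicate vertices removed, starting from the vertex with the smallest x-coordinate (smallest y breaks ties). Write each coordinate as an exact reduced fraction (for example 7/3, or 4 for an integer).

Clipped polygon: [(8,5) (9,5) (17,77/9) (17,47/4) (178/11,14) (8,14)]

1. After x ≥ 8: [(8,41/9) (18,9) (14,20) (10,19) (8,125/7)]
2. After x ≤ 17: [(8,41/9) (17,77/9) (17,47/4) (14,20) (10,19) (8,125/7)]
3. After y ≥ 5: [(8,5) (9,5) (17,77/9) (17,47/4) (14,20) (10,19) (8,125/7)]
4. After y ≤ 14: [(8,14) (8,5) (9,5) (17,77/9) (17,47/4) (178/11,14)]
5. Canonical ring: [(8,5) (9,5) (17,77/9) (17,47/4) (178/11,14) (8,14)]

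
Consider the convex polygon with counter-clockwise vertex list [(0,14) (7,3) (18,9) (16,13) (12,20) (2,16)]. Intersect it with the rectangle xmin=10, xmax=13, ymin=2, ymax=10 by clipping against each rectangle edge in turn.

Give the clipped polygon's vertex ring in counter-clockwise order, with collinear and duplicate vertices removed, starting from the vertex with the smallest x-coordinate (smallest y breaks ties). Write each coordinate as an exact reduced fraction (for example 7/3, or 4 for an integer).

1. After x ≥ 10: [(10,51/11) (18,9) (16,13) (12,20) (10,96/5)]
2. After x ≤ 13: [(10,51/11) (13,69/11) (13,73/4) (12,20) (10,96/5)]
3. After y ≥ 2: [(10,51/11) (13,69/11) (13,73/4) (12,20) (10,96/5)]
4. After y ≤ 10: [(10,10) (10,51/11) (13,69/11) (13,10)]
5. Canonical ring: [(10,51/11) (13,69/11) (13,10) (10,10)]

Clipped polygon: [(10,51/11) (13,69/11) (13,10) (10,10)]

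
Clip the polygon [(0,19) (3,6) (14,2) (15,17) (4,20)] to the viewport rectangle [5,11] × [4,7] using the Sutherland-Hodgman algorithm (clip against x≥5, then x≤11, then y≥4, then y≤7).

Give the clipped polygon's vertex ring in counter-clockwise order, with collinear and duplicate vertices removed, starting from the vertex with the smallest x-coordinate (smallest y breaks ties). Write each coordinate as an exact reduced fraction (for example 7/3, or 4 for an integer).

1. After x ≥ 5: [(5,58/11) (14,2) (15,17) (5,217/11)]
2. After x ≤ 11: [(5,58/11) (11,34/11) (11,199/11) (5,217/11)]
3. After y ≥ 4: [(5,58/11) (17/2,4) (11,4) (11,199/11) (5,217/11)]
4. After y ≤ 7: [(5,7) (5,58/11) (17/2,4) (11,4) (11,7)]
5. Canonical ring: [(5,58/11) (17/2,4) (11,4) (11,7) (5,7)]

Clipped polygon: [(5,58/11) (17/2,4) (11,4) (11,7) (5,7)]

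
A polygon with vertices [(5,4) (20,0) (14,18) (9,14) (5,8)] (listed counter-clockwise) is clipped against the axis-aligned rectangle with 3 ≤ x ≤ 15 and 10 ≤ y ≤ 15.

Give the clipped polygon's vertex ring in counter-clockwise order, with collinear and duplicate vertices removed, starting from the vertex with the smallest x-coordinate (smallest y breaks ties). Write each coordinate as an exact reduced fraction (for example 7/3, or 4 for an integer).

Clipped polygon: [(19/3,10) (15,10) (15,15) (41/4,15) (9,14)]

1. After x ≥ 3: [(5,4) (20,0) (14,18) (9,14) (5,8)]
2. After x ≤ 15: [(5,4) (15,4/3) (15,15) (14,18) (9,14) (5,8)]
3. After y ≥ 10: [(15,10) (15,15) (14,18) (9,14) (19/3,10)]
4. After y ≤ 15: [(15,10) (15,15) (15,15) (41/4,15) (9,14) (19/3,10)]
5. Canonical ring: [(19/3,10) (15,10) (15,15) (41/4,15) (9,14)]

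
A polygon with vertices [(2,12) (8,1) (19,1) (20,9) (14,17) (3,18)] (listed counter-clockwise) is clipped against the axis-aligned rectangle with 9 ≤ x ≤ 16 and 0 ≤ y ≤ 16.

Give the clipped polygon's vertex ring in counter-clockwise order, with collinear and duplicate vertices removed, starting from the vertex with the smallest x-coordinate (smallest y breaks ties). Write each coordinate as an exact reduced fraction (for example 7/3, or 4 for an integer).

Clipped polygon: [(9,1) (16,1) (16,43/3) (59/4,16) (9,16)]

1. After x ≥ 9: [(9,1) (19,1) (20,9) (14,17) (9,192/11)]
2. After x ≤ 16: [(9,1) (16,1) (16,43/3) (14,17) (9,192/11)]
3. After y ≥ 0: [(9,1) (16,1) (16,43/3) (14,17) (9,192/11)]
4. After y ≤ 16: [(9,16) (9,1) (16,1) (16,43/3) (59/4,16)]
5. Canonical ring: [(9,1) (16,1) (16,43/3) (59/4,16) (9,16)]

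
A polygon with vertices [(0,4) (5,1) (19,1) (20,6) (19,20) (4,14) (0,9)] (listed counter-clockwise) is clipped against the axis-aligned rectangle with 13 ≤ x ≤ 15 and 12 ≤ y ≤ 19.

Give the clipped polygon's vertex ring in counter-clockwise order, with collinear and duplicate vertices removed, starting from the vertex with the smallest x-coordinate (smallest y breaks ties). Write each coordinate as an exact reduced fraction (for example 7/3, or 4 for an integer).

Clipped polygon: [(13,12) (15,12) (15,92/5) (13,88/5)]

1. After x ≥ 13: [(13,1) (19,1) (20,6) (19,20) (13,88/5)]
2. After x ≤ 15: [(13,1) (15,1) (15,92/5) (13,88/5)]
3. After y ≥ 12: [(13,12) (15,12) (15,92/5) (13,88/5)]
4. After y ≤ 19: [(13,12) (15,12) (15,92/5) (13,88/5)]
5. Canonical ring: [(13,12) (15,12) (15,92/5) (13,88/5)]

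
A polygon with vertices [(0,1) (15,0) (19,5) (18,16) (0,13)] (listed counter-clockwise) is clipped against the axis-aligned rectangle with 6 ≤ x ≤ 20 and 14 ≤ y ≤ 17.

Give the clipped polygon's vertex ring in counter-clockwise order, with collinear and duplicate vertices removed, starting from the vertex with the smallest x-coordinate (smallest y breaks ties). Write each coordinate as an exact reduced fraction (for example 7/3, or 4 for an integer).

1. After x ≥ 6: [(6,3/5) (15,0) (19,5) (18,16) (6,14)]
2. After x ≤ 20: [(6,3/5) (15,0) (19,5) (18,16) (6,14)]
3. After y ≥ 14: [(6,14) (200/11,14) (18,16) (6,14)]
4. After y ≤ 17: [(6,14) (200/11,14) (18,16) (6,14)]
5. Canonical ring: [(6,14) (200/11,14) (18,16)]

Clipped polygon: [(6,14) (200/11,14) (18,16)]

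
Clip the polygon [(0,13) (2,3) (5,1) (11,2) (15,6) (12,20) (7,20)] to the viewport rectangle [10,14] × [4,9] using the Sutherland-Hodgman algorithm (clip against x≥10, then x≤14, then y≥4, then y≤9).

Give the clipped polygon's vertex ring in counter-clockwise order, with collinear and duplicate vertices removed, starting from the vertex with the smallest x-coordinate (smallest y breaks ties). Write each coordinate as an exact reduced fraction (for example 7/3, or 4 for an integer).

Clipped polygon: [(10,4) (13,4) (14,5) (14,9) (10,9)]

1. After x ≥ 10: [(10,11/6) (11,2) (15,6) (12,20) (10,20)]
2. After x ≤ 14: [(10,11/6) (11,2) (14,5) (14,32/3) (12,20) (10,20)]
3. After y ≥ 4: [(10,4) (13,4) (14,5) (14,32/3) (12,20) (10,20)]
4. After y ≤ 9: [(10,9) (10,4) (13,4) (14,5) (14,9)]
5. Canonical ring: [(10,4) (13,4) (14,5) (14,9) (10,9)]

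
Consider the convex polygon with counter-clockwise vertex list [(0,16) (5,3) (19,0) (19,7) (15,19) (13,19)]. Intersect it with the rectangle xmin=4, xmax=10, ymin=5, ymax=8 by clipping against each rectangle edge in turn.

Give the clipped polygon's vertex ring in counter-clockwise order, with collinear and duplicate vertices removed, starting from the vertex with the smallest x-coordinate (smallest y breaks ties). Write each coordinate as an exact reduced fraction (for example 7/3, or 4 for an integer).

1. After x ≥ 4: [(4,220/13) (4,28/5) (5,3) (19,0) (19,7) (15,19) (13,19)]
2. After x ≤ 10: [(10,238/13) (4,220/13) (4,28/5) (5,3) (10,27/14)]
3. After y ≥ 5: [(10,5) (10,238/13) (4,220/13) (4,28/5) (55/13,5)]
4. After y ≤ 8: [(10,5) (10,8) (4,8) (4,28/5) (55/13,5)]
5. Canonical ring: [(4,28/5) (55/13,5) (10,5) (10,8) (4,8)]

Clipped polygon: [(4,28/5) (55/13,5) (10,5) (10,8) (4,8)]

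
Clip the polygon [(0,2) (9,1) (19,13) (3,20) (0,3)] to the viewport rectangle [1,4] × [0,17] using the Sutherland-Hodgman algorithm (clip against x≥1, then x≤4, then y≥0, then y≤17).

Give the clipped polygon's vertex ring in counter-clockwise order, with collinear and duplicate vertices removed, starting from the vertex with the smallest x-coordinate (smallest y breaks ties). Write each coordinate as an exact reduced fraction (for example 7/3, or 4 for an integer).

1. After x ≥ 1: [(1,17/9) (9,1) (19,13) (3,20) (1,26/3)]
2. After x ≤ 4: [(1,17/9) (4,14/9) (4,313/16) (3,20) (1,26/3)]
3. After y ≥ 0: [(1,17/9) (4,14/9) (4,313/16) (3,20) (1,26/3)]
4. After y ≤ 17: [(1,17/9) (4,14/9) (4,17) (42/17,17) (1,26/3)]
5. Canonical ring: [(1,17/9) (4,14/9) (4,17) (42/17,17) (1,26/3)]

Clipped polygon: [(1,17/9) (4,14/9) (4,17) (42/17,17) (1,26/3)]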